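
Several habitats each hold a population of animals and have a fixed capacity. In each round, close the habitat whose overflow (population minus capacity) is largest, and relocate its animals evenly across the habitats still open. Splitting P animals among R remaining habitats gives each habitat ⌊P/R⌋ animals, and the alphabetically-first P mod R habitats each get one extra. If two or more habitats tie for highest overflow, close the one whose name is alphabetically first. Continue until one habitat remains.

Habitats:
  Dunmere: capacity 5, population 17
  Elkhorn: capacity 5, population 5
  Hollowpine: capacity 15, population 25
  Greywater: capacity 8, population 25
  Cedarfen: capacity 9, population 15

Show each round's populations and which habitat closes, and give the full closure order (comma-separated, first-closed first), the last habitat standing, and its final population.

Closure order: Greywater, Dunmere, Hollowpine, Cedarfen
Last habitat: Elkhorn with 87 animals

Round 1: Cedarfen=15 Dunmere=17 Elkhorn=5 Greywater=25 Hollowpine=25 → close Greywater (overflow 17)
  25÷4 = 6 each, +1 to first 1
Round 2: Cedarfen=22 Dunmere=23 Elkhorn=11 Hollowpine=31 → close Dunmere (overflow 18)
  23÷3 = 7 each, +1 to first 2
Round 3: Cedarfen=30 Elkhorn=19 Hollowpine=38 → close Hollowpine (overflow 23)
  38÷2 = 19 each, +1 to first 0
Round 4: Cedarfen=49 Elkhorn=38 → close Cedarfen (overflow 40)
  49÷1 = 49 each, +1 to first 0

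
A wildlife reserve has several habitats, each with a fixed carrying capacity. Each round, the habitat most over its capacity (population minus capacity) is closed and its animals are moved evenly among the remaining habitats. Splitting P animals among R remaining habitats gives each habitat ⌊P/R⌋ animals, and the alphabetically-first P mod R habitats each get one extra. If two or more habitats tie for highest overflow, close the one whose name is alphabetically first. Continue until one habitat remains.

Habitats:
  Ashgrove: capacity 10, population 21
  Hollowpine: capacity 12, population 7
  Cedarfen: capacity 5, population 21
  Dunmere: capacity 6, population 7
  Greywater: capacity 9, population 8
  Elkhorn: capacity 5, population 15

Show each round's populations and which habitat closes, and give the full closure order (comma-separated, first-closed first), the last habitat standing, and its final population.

Round 1: Ashgrove=21 Cedarfen=21 Dunmere=7 Elkhorn=15 Greywater=8 Hollowpine=7 → close Cedarfen (overflow 16)
  21÷5 = 4 each, +1 to first 1
Round 2: Ashgrove=26 Dunmere=11 Elkhorn=19 Greywater=12 Hollowpine=11 → close Ashgrove (overflow 16)
  26÷4 = 6 each, +1 to first 2
Round 3: Dunmere=18 Elkhorn=26 Greywater=18 Hollowpine=17 → close Elkhorn (overflow 21)
  26÷3 = 8 each, +1 to first 2
Round 4: Dunmere=27 Greywater=27 Hollowpine=25 → close Dunmere (overflow 21)
  27÷2 = 13 each, +1 to first 1
Round 5: Greywater=41 Hollowpine=38 → close Greywater (overflow 32)
  41÷1 = 41 each, +1 to first 0

Closure order: Cedarfen, Ashgrove, Elkhorn, Dunmere, Greywater
Last habitat: Hollowpine with 79 animals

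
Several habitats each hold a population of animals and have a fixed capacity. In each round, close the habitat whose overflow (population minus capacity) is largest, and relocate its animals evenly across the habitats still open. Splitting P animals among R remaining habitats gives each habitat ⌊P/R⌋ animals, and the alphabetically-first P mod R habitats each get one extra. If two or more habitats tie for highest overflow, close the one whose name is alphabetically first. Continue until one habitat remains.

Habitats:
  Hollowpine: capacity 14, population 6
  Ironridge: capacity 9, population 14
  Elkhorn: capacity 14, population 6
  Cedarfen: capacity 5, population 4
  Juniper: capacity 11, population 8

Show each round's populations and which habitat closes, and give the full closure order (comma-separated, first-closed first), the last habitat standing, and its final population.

Closure order: Ironridge, Cedarfen, Juniper, Elkhorn
Last habitat: Hollowpine with 38 animals

Round 1: Cedarfen=4 Elkhorn=6 Hollowpine=6 Ironridge=14 Juniper=8 → close Ironridge (overflow 5)
  14÷4 = 3 each, +1 to first 2
Round 2: Cedarfen=8 Elkhorn=10 Hollowpine=9 Juniper=11 → close Cedarfen (overflow 3)
  8÷3 = 2 each, +1 to first 2
Round 3: Elkhorn=13 Hollowpine=12 Juniper=13 → close Juniper (overflow 2)
  13÷2 = 6 each, +1 to first 1
Round 4: Elkhorn=20 Hollowpine=18 → close Elkhorn (overflow 6)
  20÷1 = 20 each, +1 to first 0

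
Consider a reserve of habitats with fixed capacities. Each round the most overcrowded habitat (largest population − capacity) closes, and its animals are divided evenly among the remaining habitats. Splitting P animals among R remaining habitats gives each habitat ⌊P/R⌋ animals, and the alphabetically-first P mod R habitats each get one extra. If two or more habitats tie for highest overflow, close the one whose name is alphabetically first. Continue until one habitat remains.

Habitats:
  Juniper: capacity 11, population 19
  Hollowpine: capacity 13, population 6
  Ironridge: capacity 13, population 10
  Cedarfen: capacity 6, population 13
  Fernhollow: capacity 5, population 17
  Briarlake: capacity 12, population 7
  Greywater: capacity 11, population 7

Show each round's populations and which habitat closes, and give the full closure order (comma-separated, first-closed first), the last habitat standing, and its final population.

Closure order: Fernhollow, Cedarfen, Juniper, Ironridge, Briarlake, Greywater
Last habitat: Hollowpine with 79 animals

Round 1: Briarlake=7 Cedarfen=13 Fernhollow=17 Greywater=7 Hollowpine=6 Ironridge=10 Juniper=19 → close Fernhollow (overflow 12)
  17÷6 = 2 each, +1 to first 5
Round 2: Briarlake=10 Cedarfen=16 Greywater=10 Hollowpine=9 Ironridge=13 Juniper=21 → close Cedarfen (overflow 10)
  16÷5 = 3 each, +1 to first 1
Round 3: Briarlake=14 Greywater=13 Hollowpine=12 Ironridge=16 Juniper=24 → close Juniper (overflow 13)
  24÷4 = 6 each, +1 to first 0
Round 4: Briarlake=20 Greywater=19 Hollowpine=18 Ironridge=22 → close Ironridge (overflow 9)
  22÷3 = 7 each, +1 to first 1
Round 5: Briarlake=28 Greywater=26 Hollowpine=25 → close Briarlake (overflow 16)
  28÷2 = 14 each, +1 to first 0
Round 6: Greywater=40 Hollowpine=39 → close Greywater (overflow 29)
  40÷1 = 40 each, +1 to first 0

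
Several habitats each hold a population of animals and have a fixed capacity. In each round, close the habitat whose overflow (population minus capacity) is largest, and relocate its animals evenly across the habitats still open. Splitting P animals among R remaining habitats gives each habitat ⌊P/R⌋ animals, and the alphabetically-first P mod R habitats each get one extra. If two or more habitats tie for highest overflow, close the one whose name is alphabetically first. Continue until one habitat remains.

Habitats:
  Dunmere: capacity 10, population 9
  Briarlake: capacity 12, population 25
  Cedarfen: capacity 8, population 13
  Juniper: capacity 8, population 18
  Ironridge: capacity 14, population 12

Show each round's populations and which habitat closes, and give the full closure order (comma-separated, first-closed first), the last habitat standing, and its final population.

Round 1: Briarlake=25 Cedarfen=13 Dunmere=9 Ironridge=12 Juniper=18 → close Briarlake (overflow 13)
  25÷4 = 6 each, +1 to first 1
Round 2: Cedarfen=20 Dunmere=15 Ironridge=18 Juniper=24 → close Juniper (overflow 16)
  24÷3 = 8 each, +1 to first 0
Round 3: Cedarfen=28 Dunmere=23 Ironridge=26 → close Cedarfen (overflow 20)
  28÷2 = 14 each, +1 to first 0
Round 4: Dunmere=37 Ironridge=40 → close Dunmere (overflow 27)
  37÷1 = 37 each, +1 to first 0

Closure order: Briarlake, Juniper, Cedarfen, Dunmere
Last habitat: Ironridge with 77 animals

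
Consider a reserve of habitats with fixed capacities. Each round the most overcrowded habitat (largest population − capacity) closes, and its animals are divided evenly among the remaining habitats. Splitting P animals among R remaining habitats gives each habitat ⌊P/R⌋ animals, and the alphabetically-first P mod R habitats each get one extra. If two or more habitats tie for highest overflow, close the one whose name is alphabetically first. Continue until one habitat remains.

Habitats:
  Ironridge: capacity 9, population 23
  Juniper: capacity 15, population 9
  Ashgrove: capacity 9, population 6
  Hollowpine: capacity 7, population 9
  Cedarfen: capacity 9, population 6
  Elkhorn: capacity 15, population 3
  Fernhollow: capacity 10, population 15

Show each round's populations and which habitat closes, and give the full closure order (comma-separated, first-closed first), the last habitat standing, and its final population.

Closure order: Ironridge, Fernhollow, Hollowpine, Ashgrove, Cedarfen, Juniper
Last habitat: Elkhorn with 71 animals

Round 1: Ashgrove=6 Cedarfen=6 Elkhorn=3 Fernhollow=15 Hollowpine=9 Ironridge=23 Juniper=9 → close Ironridge (overflow 14)
  23÷6 = 3 each, +1 to first 5
Round 2: Ashgrove=10 Cedarfen=10 Elkhorn=7 Fernhollow=19 Hollowpine=13 Juniper=12 → close Fernhollow (overflow 9)
  19÷5 = 3 each, +1 to first 4
Round 3: Ashgrove=14 Cedarfen=14 Elkhorn=11 Hollowpine=17 Juniper=15 → close Hollowpine (overflow 10)
  17÷4 = 4 each, +1 to first 1
Round 4: Ashgrove=19 Cedarfen=18 Elkhorn=15 Juniper=19 → close Ashgrove (overflow 10)
  19÷3 = 6 each, +1 to first 1
Round 5: Cedarfen=25 Elkhorn=21 Juniper=25 → close Cedarfen (overflow 16)
  25÷2 = 12 each, +1 to first 1
Round 6: Elkhorn=34 Juniper=37 → close Juniper (overflow 22)
  37÷1 = 37 each, +1 to first 0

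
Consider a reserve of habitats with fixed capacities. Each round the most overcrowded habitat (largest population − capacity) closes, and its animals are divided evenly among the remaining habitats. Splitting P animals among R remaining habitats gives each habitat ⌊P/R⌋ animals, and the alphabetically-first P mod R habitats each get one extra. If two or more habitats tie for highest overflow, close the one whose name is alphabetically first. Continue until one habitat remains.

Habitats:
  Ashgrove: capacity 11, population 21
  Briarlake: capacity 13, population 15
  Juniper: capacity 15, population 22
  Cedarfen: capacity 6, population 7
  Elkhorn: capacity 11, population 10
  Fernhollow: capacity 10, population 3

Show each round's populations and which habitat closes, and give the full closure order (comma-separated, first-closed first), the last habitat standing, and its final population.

Closure order: Ashgrove, Juniper, Briarlake, Cedarfen, Elkhorn
Last habitat: Fernhollow with 78 animals

Round 1: Ashgrove=21 Briarlake=15 Cedarfen=7 Elkhorn=10 Fernhollow=3 Juniper=22 → close Ashgrove (overflow 10)
  21÷5 = 4 each, +1 to first 1
Round 2: Briarlake=20 Cedarfen=11 Elkhorn=14 Fernhollow=7 Juniper=26 → close Juniper (overflow 11)
  26÷4 = 6 each, +1 to first 2
Round 3: Briarlake=27 Cedarfen=18 Elkhorn=20 Fernhollow=13 → close Briarlake (overflow 14)
  27÷3 = 9 each, +1 to first 0
Round 4: Cedarfen=27 Elkhorn=29 Fernhollow=22 → close Cedarfen (overflow 21)
  27÷2 = 13 each, +1 to first 1
Round 5: Elkhorn=43 Fernhollow=35 → close Elkhorn (overflow 32)
  43÷1 = 43 each, +1 to first 0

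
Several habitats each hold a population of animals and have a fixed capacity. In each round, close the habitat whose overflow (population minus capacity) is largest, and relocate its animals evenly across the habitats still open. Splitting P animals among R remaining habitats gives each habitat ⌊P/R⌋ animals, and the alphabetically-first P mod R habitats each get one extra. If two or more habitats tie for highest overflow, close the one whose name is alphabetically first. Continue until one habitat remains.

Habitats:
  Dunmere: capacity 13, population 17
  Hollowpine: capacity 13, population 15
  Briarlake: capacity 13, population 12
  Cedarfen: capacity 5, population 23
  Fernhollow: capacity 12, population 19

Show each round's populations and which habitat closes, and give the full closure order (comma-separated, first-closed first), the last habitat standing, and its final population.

Round 1: Briarlake=12 Cedarfen=23 Dunmere=17 Fernhollow=19 Hollowpine=15 → close Cedarfen (overflow 18)
  23÷4 = 5 each, +1 to first 3
Round 2: Briarlake=18 Dunmere=23 Fernhollow=25 Hollowpine=20 → close Fernhollow (overflow 13)
  25÷3 = 8 each, +1 to first 1
Round 3: Briarlake=27 Dunmere=31 Hollowpine=28 → close Dunmere (overflow 18)
  31÷2 = 15 each, +1 to first 1
Round 4: Briarlake=43 Hollowpine=43 → close Briarlake (overflow 30)
  43÷1 = 43 each, +1 to first 0

Closure order: Cedarfen, Fernhollow, Dunmere, Briarlake
Last habitat: Hollowpine with 86 animals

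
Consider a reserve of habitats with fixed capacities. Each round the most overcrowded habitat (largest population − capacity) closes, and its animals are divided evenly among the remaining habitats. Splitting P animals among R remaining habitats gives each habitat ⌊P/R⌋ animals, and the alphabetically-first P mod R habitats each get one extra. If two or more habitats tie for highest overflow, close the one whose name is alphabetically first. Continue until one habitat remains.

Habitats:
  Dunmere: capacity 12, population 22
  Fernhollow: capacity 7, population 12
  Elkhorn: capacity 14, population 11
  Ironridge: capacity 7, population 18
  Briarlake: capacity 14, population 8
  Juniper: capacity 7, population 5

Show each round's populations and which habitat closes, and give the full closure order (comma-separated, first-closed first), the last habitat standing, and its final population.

Closure order: Ironridge, Dunmere, Fernhollow, Elkhorn, Juniper
Last habitat: Briarlake with 76 animals

Round 1: Briarlake=8 Dunmere=22 Elkhorn=11 Fernhollow=12 Ironridge=18 Juniper=5 → close Ironridge (overflow 11)
  18÷5 = 3 each, +1 to first 3
Round 2: Briarlake=12 Dunmere=26 Elkhorn=15 Fernhollow=15 Juniper=8 → close Dunmere (overflow 14)
  26÷4 = 6 each, +1 to first 2
Round 3: Briarlake=19 Elkhorn=22 Fernhollow=21 Juniper=14 → close Fernhollow (overflow 14)
  21÷3 = 7 each, +1 to first 0
Round 4: Briarlake=26 Elkhorn=29 Juniper=21 → close Elkhorn (overflow 15)
  29÷2 = 14 each, +1 to first 1
Round 5: Briarlake=41 Juniper=35 → close Juniper (overflow 28)
  35÷1 = 35 each, +1 to first 0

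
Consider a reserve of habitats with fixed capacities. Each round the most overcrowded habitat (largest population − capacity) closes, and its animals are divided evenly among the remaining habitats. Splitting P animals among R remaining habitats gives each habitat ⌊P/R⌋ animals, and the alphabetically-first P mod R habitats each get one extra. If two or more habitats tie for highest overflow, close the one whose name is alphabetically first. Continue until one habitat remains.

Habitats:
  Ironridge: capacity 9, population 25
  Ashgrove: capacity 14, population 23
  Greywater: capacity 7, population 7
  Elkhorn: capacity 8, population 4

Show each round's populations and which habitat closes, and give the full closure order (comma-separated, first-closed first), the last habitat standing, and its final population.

Round 1: Ashgrove=23 Elkhorn=4 Greywater=7 Ironridge=25 → close Ironridge (overflow 16)
  25÷3 = 8 each, +1 to first 1
Round 2: Ashgrove=32 Elkhorn=12 Greywater=15 → close Ashgrove (overflow 18)
  32÷2 = 16 each, +1 to first 0
Round 3: Elkhorn=28 Greywater=31 → close Greywater (overflow 24)
  31÷1 = 31 each, +1 to first 0

Closure order: Ironridge, Ashgrove, Greywater
Last habitat: Elkhorn with 59 animals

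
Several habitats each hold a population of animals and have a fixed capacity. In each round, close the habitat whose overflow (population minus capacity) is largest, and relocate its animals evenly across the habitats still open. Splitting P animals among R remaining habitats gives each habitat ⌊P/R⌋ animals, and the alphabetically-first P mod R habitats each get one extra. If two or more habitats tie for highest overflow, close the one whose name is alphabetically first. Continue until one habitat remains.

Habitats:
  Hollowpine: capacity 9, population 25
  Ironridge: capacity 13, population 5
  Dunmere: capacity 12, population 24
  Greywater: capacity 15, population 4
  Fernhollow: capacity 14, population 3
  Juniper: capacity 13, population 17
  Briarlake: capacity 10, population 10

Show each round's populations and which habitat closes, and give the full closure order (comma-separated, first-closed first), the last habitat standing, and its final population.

Round 1: Briarlake=10 Dunmere=24 Fernhollow=3 Greywater=4 Hollowpine=25 Ironridge=5 Juniper=17 → close Hollowpine (overflow 16)
  25÷6 = 4 each, +1 to first 1
Round 2: Briarlake=15 Dunmere=28 Fernhollow=7 Greywater=8 Ironridge=9 Juniper=21 → close Dunmere (overflow 16)
  28÷5 = 5 each, +1 to first 3
Round 3: Briarlake=21 Fernhollow=13 Greywater=14 Ironridge=14 Juniper=26 → close Juniper (overflow 13)
  26÷4 = 6 each, +1 to first 2
Round 4: Briarlake=28 Fernhollow=20 Greywater=20 Ironridge=20 → close Briarlake (overflow 18)
  28÷3 = 9 each, +1 to first 1
Round 5: Fernhollow=30 Greywater=29 Ironridge=29 → close Fernhollow (overflow 16)
  30÷2 = 15 each, +1 to first 0
Round 6: Greywater=44 Ironridge=44 → close Ironridge (overflow 31)
  44÷1 = 44 each, +1 to first 0

Closure order: Hollowpine, Dunmere, Juniper, Briarlake, Fernhollow, Ironridge
Last habitat: Greywater with 88 animals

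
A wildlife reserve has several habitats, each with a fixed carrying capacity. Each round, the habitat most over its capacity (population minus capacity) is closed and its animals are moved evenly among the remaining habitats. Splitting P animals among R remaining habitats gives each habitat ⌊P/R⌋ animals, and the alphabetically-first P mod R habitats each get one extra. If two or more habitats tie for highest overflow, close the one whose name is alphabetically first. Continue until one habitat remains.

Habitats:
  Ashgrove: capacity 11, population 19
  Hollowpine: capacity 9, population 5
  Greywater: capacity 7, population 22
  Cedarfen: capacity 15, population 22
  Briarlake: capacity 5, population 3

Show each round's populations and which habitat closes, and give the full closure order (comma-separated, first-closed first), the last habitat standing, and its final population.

Round 1: Ashgrove=19 Briarlake=3 Cedarfen=22 Greywater=22 Hollowpine=5 → close Greywater (overflow 15)
  22÷4 = 5 each, +1 to first 2
Round 2: Ashgrove=25 Briarlake=9 Cedarfen=27 Hollowpine=10 → close Ashgrove (overflow 14)
  25÷3 = 8 each, +1 to first 1
Round 3: Briarlake=18 Cedarfen=35 Hollowpine=18 → close Cedarfen (overflow 20)
  35÷2 = 17 each, +1 to first 1
Round 4: Briarlake=36 Hollowpine=35 → close Briarlake (overflow 31)
  36÷1 = 36 each, +1 to first 0

Closure order: Greywater, Ashgrove, Cedarfen, Briarlake
Last habitat: Hollowpine with 71 animals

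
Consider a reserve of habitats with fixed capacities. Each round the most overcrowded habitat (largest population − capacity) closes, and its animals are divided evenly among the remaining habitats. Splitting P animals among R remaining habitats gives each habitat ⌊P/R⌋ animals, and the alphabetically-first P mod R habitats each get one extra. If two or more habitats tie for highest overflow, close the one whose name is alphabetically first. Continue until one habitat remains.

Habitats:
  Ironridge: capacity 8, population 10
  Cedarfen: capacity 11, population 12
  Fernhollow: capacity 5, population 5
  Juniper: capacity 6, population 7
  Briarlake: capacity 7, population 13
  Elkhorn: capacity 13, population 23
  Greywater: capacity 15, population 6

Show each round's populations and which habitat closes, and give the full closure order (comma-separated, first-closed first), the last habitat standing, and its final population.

Closure order: Elkhorn, Briarlake, Cedarfen, Ironridge, Fernhollow, Juniper
Last habitat: Greywater with 76 animals

Round 1: Briarlake=13 Cedarfen=12 Elkhorn=23 Fernhollow=5 Greywater=6 Ironridge=10 Juniper=7 → close Elkhorn (overflow 10)
  23÷6 = 3 each, +1 to first 5
Round 2: Briarlake=17 Cedarfen=16 Fernhollow=9 Greywater=10 Ironridge=14 Juniper=10 → close Briarlake (overflow 10)
  17÷5 = 3 each, +1 to first 2
Round 3: Cedarfen=20 Fernhollow=13 Greywater=13 Ironridge=17 Juniper=13 → close Cedarfen (overflow 9)
  20÷4 = 5 each, +1 to first 0
Round 4: Fernhollow=18 Greywater=18 Ironridge=22 Juniper=18 → close Ironridge (overflow 14)
  22÷3 = 7 each, +1 to first 1
Round 5: Fernhollow=26 Greywater=25 Juniper=25 → close Fernhollow (overflow 21)
  26÷2 = 13 each, +1 to first 0
Round 6: Greywater=38 Juniper=38 → close Juniper (overflow 32)
  38÷1 = 38 each, +1 to first 0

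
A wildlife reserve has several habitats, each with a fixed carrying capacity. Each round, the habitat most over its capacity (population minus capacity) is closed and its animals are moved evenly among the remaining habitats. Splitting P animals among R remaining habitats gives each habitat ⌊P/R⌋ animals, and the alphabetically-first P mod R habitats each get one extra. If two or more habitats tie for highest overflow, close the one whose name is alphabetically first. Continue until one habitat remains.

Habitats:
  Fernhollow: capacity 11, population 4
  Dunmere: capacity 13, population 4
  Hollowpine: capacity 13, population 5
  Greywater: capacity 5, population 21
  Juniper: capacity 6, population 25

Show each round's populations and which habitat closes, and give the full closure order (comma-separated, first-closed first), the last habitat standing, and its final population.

Round 1: Dunmere=4 Fernhollow=4 Greywater=21 Hollowpine=5 Juniper=25 → close Juniper (overflow 19)
  25÷4 = 6 each, +1 to first 1
Round 2: Dunmere=11 Fernhollow=10 Greywater=27 Hollowpine=11 → close Greywater (overflow 22)
  27÷3 = 9 each, +1 to first 0
Round 3: Dunmere=20 Fernhollow=19 Hollowpine=20 → close Fernhollow (overflow 8)
  19÷2 = 9 each, +1 to first 1
Round 4: Dunmere=30 Hollowpine=29 → close Dunmere (overflow 17)
  30÷1 = 30 each, +1 to first 0

Closure order: Juniper, Greywater, Fernhollow, Dunmere
Last habitat: Hollowpine with 59 animals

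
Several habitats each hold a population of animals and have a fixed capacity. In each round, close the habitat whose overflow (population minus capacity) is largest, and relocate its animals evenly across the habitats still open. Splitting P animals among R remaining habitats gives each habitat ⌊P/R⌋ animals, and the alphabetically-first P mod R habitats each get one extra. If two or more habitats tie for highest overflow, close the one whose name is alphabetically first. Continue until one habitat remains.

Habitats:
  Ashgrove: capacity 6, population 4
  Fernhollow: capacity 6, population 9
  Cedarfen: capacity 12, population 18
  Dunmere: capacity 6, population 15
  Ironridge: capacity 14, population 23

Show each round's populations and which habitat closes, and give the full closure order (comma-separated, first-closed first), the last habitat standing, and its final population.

Closure order: Dunmere, Ironridge, Cedarfen, Fernhollow
Last habitat: Ashgrove with 69 animals

Round 1: Ashgrove=4 Cedarfen=18 Dunmere=15 Fernhollow=9 Ironridge=23 → close Dunmere (overflow 9)
  15÷4 = 3 each, +1 to first 3
Round 2: Ashgrove=8 Cedarfen=22 Fernhollow=13 Ironridge=26 → close Ironridge (overflow 12)
  26÷3 = 8 each, +1 to first 2
Round 3: Ashgrove=17 Cedarfen=31 Fernhollow=21 → close Cedarfen (overflow 19)
  31÷2 = 15 each, +1 to first 1
Round 4: Ashgrove=33 Fernhollow=36 → close Fernhollow (overflow 30)
  36÷1 = 36 each, +1 to first 0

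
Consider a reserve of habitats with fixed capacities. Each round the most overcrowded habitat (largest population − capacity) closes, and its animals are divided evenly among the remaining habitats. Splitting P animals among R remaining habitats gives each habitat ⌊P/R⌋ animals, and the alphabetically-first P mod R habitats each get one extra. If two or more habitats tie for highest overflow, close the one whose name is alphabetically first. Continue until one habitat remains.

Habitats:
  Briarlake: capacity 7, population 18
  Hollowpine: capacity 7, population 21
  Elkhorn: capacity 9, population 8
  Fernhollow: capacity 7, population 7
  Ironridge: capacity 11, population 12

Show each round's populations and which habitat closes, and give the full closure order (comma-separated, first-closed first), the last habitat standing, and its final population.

Closure order: Hollowpine, Briarlake, Ironridge, Elkhorn
Last habitat: Fernhollow with 66 animals

Round 1: Briarlake=18 Elkhorn=8 Fernhollow=7 Hollowpine=21 Ironridge=12 → close Hollowpine (overflow 14)
  21÷4 = 5 each, +1 to first 1
Round 2: Briarlake=24 Elkhorn=13 Fernhollow=12 Ironridge=17 → close Briarlake (overflow 17)
  24÷3 = 8 each, +1 to first 0
Round 3: Elkhorn=21 Fernhollow=20 Ironridge=25 → close Ironridge (overflow 14)
  25÷2 = 12 each, +1 to first 1
Round 4: Elkhorn=34 Fernhollow=32 → close Elkhorn (overflow 25)
  34÷1 = 34 each, +1 to first 0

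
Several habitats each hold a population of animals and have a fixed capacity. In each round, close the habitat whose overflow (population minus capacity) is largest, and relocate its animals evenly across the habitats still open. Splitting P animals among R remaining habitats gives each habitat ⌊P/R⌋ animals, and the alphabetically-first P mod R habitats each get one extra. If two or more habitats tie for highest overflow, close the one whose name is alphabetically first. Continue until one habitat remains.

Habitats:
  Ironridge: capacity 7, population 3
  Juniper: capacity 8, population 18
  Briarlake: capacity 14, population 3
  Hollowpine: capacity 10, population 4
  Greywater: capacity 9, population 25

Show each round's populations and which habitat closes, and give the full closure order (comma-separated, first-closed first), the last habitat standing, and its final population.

Round 1: Briarlake=3 Greywater=25 Hollowpine=4 Ironridge=3 Juniper=18 → close Greywater (overflow 16)
  25÷4 = 6 each, +1 to first 1
Round 2: Briarlake=10 Hollowpine=10 Ironridge=9 Juniper=24 → close Juniper (overflow 16)
  24÷3 = 8 each, +1 to first 0
Round 3: Briarlake=18 Hollowpine=18 Ironridge=17 → close Ironridge (overflow 10)
  17÷2 = 8 each, +1 to first 1
Round 4: Briarlake=27 Hollowpine=26 → close Hollowpine (overflow 16)
  26÷1 = 26 each, +1 to first 0

Closure order: Greywater, Juniper, Ironridge, Hollowpine
Last habitat: Briarlake with 53 animals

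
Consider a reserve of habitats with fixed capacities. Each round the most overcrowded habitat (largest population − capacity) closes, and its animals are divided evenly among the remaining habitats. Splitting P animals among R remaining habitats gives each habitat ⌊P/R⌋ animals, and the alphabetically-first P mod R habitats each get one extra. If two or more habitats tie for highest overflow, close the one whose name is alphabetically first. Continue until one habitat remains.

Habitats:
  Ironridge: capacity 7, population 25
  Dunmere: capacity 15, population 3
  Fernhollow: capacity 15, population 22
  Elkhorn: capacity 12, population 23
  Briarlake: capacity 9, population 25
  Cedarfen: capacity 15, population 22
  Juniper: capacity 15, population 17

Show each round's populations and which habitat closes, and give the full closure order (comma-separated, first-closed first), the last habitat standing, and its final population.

Closure order: Ironridge, Briarlake, Elkhorn, Cedarfen, Fernhollow, Juniper
Last habitat: Dunmere with 137 animals

Round 1: Briarlake=25 Cedarfen=22 Dunmere=3 Elkhorn=23 Fernhollow=22 Ironridge=25 Juniper=17 → close Ironridge (overflow 18)
  25÷6 = 4 each, +1 to first 1
Round 2: Briarlake=30 Cedarfen=26 Dunmere=7 Elkhorn=27 Fernhollow=26 Juniper=21 → close Briarlake (overflow 21)
  30÷5 = 6 each, +1 to first 0
Round 3: Cedarfen=32 Dunmere=13 Elkhorn=33 Fernhollow=32 Juniper=27 → close Elkhorn (overflow 21)
  33÷4 = 8 each, +1 to first 1
Round 4: Cedarfen=41 Dunmere=21 Fernhollow=40 Juniper=35 → close Cedarfen (overflow 26)
  41÷3 = 13 each, +1 to first 2
Round 5: Dunmere=35 Fernhollow=54 Juniper=48 → close Fernhollow (overflow 39)
  54÷2 = 27 each, +1 to first 0
Round 6: Dunmere=62 Juniper=75 → close Juniper (overflow 60)
  75÷1 = 75 each, +1 to first 0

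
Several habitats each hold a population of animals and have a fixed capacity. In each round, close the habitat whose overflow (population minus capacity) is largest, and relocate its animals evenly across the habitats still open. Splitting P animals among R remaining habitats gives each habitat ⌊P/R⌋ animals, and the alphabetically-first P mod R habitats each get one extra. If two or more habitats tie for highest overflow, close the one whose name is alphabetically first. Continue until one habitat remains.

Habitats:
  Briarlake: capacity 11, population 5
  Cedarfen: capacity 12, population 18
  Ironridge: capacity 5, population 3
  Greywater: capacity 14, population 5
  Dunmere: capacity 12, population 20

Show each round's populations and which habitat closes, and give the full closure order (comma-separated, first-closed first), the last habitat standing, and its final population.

Round 1: Briarlake=5 Cedarfen=18 Dunmere=20 Greywater=5 Ironridge=3 → close Dunmere (overflow 8)
  20÷4 = 5 each, +1 to first 0
Round 2: Briarlake=10 Cedarfen=23 Greywater=10 Ironridge=8 → close Cedarfen (overflow 11)
  23÷3 = 7 each, +1 to first 2
Round 3: Briarlake=18 Greywater=18 Ironridge=15 → close Ironridge (overflow 10)
  15÷2 = 7 each, +1 to first 1
Round 4: Briarlake=26 Greywater=25 → close Briarlake (overflow 15)
  26÷1 = 26 each, +1 to first 0

Closure order: Dunmere, Cedarfen, Ironridge, Briarlake
Last habitat: Greywater with 51 animals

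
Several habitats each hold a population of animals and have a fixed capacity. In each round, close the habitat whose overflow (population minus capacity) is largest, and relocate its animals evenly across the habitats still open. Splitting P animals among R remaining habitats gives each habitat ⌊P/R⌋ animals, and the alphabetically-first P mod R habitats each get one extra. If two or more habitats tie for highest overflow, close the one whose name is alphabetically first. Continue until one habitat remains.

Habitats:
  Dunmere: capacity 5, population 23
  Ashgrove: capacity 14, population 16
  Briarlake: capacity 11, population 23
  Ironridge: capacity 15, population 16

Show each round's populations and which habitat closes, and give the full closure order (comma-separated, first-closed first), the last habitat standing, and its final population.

Closure order: Dunmere, Briarlake, Ashgrove
Last habitat: Ironridge with 78 animals

Round 1: Ashgrove=16 Briarlake=23 Dunmere=23 Ironridge=16 → close Dunmere (overflow 18)
  23÷3 = 7 each, +1 to first 2
Round 2: Ashgrove=24 Briarlake=31 Ironridge=23 → close Briarlake (overflow 20)
  31÷2 = 15 each, +1 to first 1
Round 3: Ashgrove=40 Ironridge=38 → close Ashgrove (overflow 26)
  40÷1 = 40 each, +1 to first 0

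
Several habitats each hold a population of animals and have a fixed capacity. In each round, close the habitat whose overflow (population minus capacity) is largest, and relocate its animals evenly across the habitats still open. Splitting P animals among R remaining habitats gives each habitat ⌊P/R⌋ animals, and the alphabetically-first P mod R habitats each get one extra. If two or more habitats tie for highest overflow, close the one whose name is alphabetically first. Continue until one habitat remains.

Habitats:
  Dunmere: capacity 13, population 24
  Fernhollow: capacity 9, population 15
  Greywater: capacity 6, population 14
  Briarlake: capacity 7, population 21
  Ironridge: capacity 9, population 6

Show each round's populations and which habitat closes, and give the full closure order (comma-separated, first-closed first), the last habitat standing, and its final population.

Closure order: Briarlake, Dunmere, Greywater, Fernhollow
Last habitat: Ironridge with 80 animals

Round 1: Briarlake=21 Dunmere=24 Fernhollow=15 Greywater=14 Ironridge=6 → close Briarlake (overflow 14)
  21÷4 = 5 each, +1 to first 1
Round 2: Dunmere=30 Fernhollow=20 Greywater=19 Ironridge=11 → close Dunmere (overflow 17)
  30÷3 = 10 each, +1 to first 0
Round 3: Fernhollow=30 Greywater=29 Ironridge=21 → close Greywater (overflow 23)
  29÷2 = 14 each, +1 to first 1
Round 4: Fernhollow=45 Ironridge=35 → close Fernhollow (overflow 36)
  45÷1 = 45 each, +1 to first 0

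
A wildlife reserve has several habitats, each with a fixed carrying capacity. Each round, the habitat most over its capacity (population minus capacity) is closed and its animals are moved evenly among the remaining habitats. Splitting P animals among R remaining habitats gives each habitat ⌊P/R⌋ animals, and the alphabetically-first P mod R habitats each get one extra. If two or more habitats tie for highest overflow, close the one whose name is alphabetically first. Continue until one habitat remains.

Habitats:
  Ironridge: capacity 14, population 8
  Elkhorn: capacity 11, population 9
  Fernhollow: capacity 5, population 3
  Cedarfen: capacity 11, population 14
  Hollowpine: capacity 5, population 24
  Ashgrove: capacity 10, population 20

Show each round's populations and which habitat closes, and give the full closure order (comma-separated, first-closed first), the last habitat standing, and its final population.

Round 1: Ashgrove=20 Cedarfen=14 Elkhorn=9 Fernhollow=3 Hollowpine=24 Ironridge=8 → close Hollowpine (overflow 19)
  24÷5 = 4 each, +1 to first 4
Round 2: Ashgrove=25 Cedarfen=19 Elkhorn=14 Fernhollow=8 Ironridge=12 → close Ashgrove (overflow 15)
  25÷4 = 6 each, +1 to first 1
Round 3: Cedarfen=26 Elkhorn=20 Fernhollow=14 Ironridge=18 → close Cedarfen (overflow 15)
  26÷3 = 8 each, +1 to first 2
Round 4: Elkhorn=29 Fernhollow=23 Ironridge=26 → close Elkhorn (overflow 18)
  29÷2 = 14 each, +1 to first 1
Round 5: Fernhollow=38 Ironridge=40 → close Fernhollow (overflow 33)
  38÷1 = 38 each, +1 to first 0

Closure order: Hollowpine, Ashgrove, Cedarfen, Elkhorn, Fernhollow
Last habitat: Ironridge with 78 animals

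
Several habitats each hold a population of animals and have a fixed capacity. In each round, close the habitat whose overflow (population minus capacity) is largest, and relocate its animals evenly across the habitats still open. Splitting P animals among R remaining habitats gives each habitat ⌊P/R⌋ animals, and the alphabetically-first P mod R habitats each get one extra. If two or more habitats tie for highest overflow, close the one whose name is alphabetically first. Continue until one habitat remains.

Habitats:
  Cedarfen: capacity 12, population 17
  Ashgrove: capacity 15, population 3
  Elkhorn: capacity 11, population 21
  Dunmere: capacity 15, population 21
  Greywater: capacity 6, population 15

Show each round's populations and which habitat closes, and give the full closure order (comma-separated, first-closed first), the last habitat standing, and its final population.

Round 1: Ashgrove=3 Cedarfen=17 Dunmere=21 Elkhorn=21 Greywater=15 → close Elkhorn (overflow 10)
  21÷4 = 5 each, +1 to first 1
Round 2: Ashgrove=9 Cedarfen=22 Dunmere=26 Greywater=20 → close Greywater (overflow 14)
  20÷3 = 6 each, +1 to first 2
Round 3: Ashgrove=16 Cedarfen=29 Dunmere=32 → close Cedarfen (overflow 17)
  29÷2 = 14 each, +1 to first 1
Round 4: Ashgrove=31 Dunmere=46 → close Dunmere (overflow 31)
  46÷1 = 46 each, +1 to first 0

Closure order: Elkhorn, Greywater, Cedarfen, Dunmere
Last habitat: Ashgrove with 77 animals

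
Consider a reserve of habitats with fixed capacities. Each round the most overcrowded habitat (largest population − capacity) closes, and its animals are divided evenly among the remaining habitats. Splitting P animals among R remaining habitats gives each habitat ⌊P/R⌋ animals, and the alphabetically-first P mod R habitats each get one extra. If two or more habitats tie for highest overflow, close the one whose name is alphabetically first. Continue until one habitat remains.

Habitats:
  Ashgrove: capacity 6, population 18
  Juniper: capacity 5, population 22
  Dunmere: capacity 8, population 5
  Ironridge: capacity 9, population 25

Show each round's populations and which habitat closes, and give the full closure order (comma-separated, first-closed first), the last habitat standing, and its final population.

Closure order: Juniper, Ironridge, Ashgrove
Last habitat: Dunmere with 70 animals

Round 1: Ashgrove=18 Dunmere=5 Ironridge=25 Juniper=22 → close Juniper (overflow 17)
  22÷3 = 7 each, +1 to first 1
Round 2: Ashgrove=26 Dunmere=12 Ironridge=32 → close Ironridge (overflow 23)
  32÷2 = 16 each, +1 to first 0
Round 3: Ashgrove=42 Dunmere=28 → close Ashgrove (overflow 36)
  42÷1 = 42 each, +1 to first 0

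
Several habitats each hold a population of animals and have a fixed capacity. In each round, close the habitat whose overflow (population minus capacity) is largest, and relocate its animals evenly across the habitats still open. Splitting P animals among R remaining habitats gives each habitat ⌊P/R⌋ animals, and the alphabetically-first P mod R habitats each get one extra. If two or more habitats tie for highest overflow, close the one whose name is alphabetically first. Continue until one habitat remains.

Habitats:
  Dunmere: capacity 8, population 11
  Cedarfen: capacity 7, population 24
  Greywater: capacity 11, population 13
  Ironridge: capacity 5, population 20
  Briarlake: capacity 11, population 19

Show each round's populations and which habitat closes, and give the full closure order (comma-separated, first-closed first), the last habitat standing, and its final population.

Round 1: Briarlake=19 Cedarfen=24 Dunmere=11 Greywater=13 Ironridge=20 → close Cedarfen (overflow 17)
  24÷4 = 6 each, +1 to first 0
Round 2: Briarlake=25 Dunmere=17 Greywater=19 Ironridge=26 → close Ironridge (overflow 21)
  26÷3 = 8 each, +1 to first 2
Round 3: Briarlake=34 Dunmere=26 Greywater=27 → close Briarlake (overflow 23)
  34÷2 = 17 each, +1 to first 0
Round 4: Dunmere=43 Greywater=44 → close Dunmere (overflow 35)
  43÷1 = 43 each, +1 to first 0

Closure order: Cedarfen, Ironridge, Briarlake, Dunmere
Last habitat: Greywater with 87 animals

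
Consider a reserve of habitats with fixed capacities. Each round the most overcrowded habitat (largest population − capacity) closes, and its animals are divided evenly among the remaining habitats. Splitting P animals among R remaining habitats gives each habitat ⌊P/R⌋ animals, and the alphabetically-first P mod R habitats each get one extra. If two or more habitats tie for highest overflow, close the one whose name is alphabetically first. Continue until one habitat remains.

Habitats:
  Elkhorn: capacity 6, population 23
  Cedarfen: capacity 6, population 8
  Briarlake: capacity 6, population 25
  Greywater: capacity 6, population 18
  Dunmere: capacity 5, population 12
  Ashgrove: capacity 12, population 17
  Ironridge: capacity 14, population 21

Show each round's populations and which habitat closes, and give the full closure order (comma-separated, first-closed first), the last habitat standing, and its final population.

Closure order: Briarlake, Elkhorn, Greywater, Ashgrove, Dunmere, Ironridge
Last habitat: Cedarfen with 124 animals

Round 1: Ashgrove=17 Briarlake=25 Cedarfen=8 Dunmere=12 Elkhorn=23 Greywater=18 Ironridge=21 → close Briarlake (overflow 19)
  25÷6 = 4 each, +1 to first 1
Round 2: Ashgrove=22 Cedarfen=12 Dunmere=16 Elkhorn=27 Greywater=22 Ironridge=25 → close Elkhorn (overflow 21)
  27÷5 = 5 each, +1 to first 2
Round 3: Ashgrove=28 Cedarfen=18 Dunmere=21 Greywater=27 Ironridge=30 → close Greywater (overflow 21)
  27÷4 = 6 each, +1 to first 3
Round 4: Ashgrove=35 Cedarfen=25 Dunmere=28 Ironridge=36 → close Ashgrove (overflow 23)
  35÷3 = 11 each, +1 to first 2
Round 5: Cedarfen=37 Dunmere=40 Ironridge=47 → close Dunmere (overflow 35)
  40÷2 = 20 each, +1 to first 0
Round 6: Cedarfen=57 Ironridge=67 → close Ironridge (overflow 53)
  67÷1 = 67 each, +1 to first 0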